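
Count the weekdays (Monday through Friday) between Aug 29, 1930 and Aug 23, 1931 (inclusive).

Aug 29, 1930 is a Friday.
From Aug 29, 1930 to Aug 23, 1931 is 360 days inclusive.
360 = 7 × 51 + 3, so there are 51 full weeks plus 3 extra days.
Each full week contributes 5 weekdays (Mon–Fri): 51 × 5 = 255.
The 3 extra days are Friday, Saturday, Sunday — 1 of them qualifies.
Total: 255 + 1 = 256.

256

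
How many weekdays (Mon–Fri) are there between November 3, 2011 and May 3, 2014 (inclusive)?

652 weekdays

November 3, 2011 is a Thursday.
That's 913 days from start to end, counting both.
913 = 7 × 130 + 3, so there are 130 full weeks plus 3 extra days.
Each full week contributes 5 weekdays (Mon–Fri): 130 × 5 = 650.
The 3 extra days are Thursday, Friday, Saturday — 2 of them qualify.
Total: 650 + 2 = 652.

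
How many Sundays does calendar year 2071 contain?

52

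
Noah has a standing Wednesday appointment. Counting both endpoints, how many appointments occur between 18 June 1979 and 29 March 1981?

93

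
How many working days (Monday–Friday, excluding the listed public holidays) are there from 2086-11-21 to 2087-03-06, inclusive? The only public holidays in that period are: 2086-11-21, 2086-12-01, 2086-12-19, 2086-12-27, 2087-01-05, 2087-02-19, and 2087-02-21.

71 working days

2086-11-21 is a Thursday.
From 2086-11-21 to 2087-03-06 is 106 days inclusive.
106 = 7 × 15 + 1, so there are 15 full weeks plus 1 extra day.
Each full week contributes 5 weekdays (Mon–Fri): 15 × 5 = 75.
The 1 extra day is Thursday — 1 of them qualifies.
Total: 75 + 1 = 76.
Holidays: 2086-11-21 (Thu); 2086-12-01 (Sun); 2086-12-19 (Thu); 2086-12-27 (Fri); 2087-01-05 (Sun); 2087-02-19 (Wed); 2087-02-21 (Fri).
5 of the 7 holidays fall on weekdays; the rest are weekends and were already excluded.
Business days: 76 − 5 = 71.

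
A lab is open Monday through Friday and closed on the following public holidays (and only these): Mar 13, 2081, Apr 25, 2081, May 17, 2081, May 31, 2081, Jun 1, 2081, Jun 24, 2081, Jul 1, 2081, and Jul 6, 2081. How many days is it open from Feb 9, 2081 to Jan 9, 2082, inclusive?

Feb 9, 2081 is a Sunday.
From Feb 9, 2081 to Jan 9, 2082 is 335 days inclusive.
335 = 7 × 47 + 6, so there are 47 full weeks plus 6 extra days.
Each full week contributes 5 weekdays (Mon–Fri): 47 × 5 = 235.
The 6 extra days are Sun, Mon, Tue, Wed, Thu, Fri — 5 of them qualify.
Total: 235 + 5 = 240.
Holidays: Mar 13, 2081 (Thu); Apr 25, 2081 (Fri); May 17, 2081 (Sat); May 31, 2081 (Sat); Jun 1, 2081 (Sun); Jun 24, 2081 (Tue); Jul 1, 2081 (Tue); Jul 6, 2081 (Sun).
4 of the 8 holidays fall on weekdays; the rest are weekends and were already excluded.
Business days: 240 − 4 = 236.

236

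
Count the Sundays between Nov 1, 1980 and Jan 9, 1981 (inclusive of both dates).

10 Sundays

Nov 1, 1980 is a Saturday.
The range spans 70 days (inclusive of both endpoints).
70 = 7 × 10, so the span is exactly 10 full weeks.
Each full week contributes one Sunday: 10 so far.
Total: 10.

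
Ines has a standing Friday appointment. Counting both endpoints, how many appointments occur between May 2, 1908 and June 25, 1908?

May 2, 1908 is a Saturday.
That's 55 days from start to end, counting both.
55 = 7 × 7 + 6, so there are 7 full weeks plus 6 extra days.
Each full week contributes one Friday: 7 so far.
The 6 extra days are Sat, Sun, Mon, Tue, Wed, Thu — none qualify.
Total: 7 + 0 = 7.

7 Fridays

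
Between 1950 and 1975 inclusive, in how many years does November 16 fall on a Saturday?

4

Day of week of November 16 in each year:
1950: Thu, 1951: Fri, 1952: Sun, 1953: Mon, 1954: Tue, 1955: Wed, 1956: Fri, 1957: Sat ✓, 1958: Sun, 1959: Mon, 1960: Wed, 1961: Thu, 1962: Fri, 1963: Sat ✓, 1964: Mon, 1965: Tue, 1966: Wed, 1967: Thu, 1968: Sat ✓, 1969: Sun, 1970: Mon, 1971: Tue, 1972: Thu, 1973: Fri, 1974: Sat ✓, 1975: Sun
Saturdays: 1957, 1963, 1968, 1974.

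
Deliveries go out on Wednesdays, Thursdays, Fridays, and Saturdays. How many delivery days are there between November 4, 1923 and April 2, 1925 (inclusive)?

November 4, 1923 is a Sunday.
The range spans 516 days (inclusive of both endpoints).
516 = 7 × 73 + 5, so there are 73 full weeks plus 5 extra days.
Each full week contributes 4 days from the set (Wed, Thu, Fri, Sat): 73 × 4 = 292.
The 5 extra days are Sun, Mon, Tue, Wed, Thu — 2 of them qualify.
Total: 292 + 2 = 294.

294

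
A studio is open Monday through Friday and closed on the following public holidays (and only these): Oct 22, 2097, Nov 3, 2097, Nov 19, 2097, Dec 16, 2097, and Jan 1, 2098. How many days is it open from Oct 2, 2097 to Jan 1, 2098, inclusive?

62

Oct 2, 2097 is a Wednesday.
From Oct 2, 2097 to Jan 1, 2098 is 92 days inclusive.
92 = 7 × 13 + 1, so there are 13 full weeks plus 1 extra day.
Each full week contributes 5 weekdays (Mon–Fri): 13 × 5 = 65.
The 1 extra day is Wednesday — 1 of them qualifies.
Total: 65 + 1 = 66.
Holidays: Oct 22, 2097 (Tue); Nov 3, 2097 (Sun); Nov 19, 2097 (Tue); Dec 16, 2097 (Mon); Jan 1, 2098 (Wed).
4 of the 5 holidays fall on weekdays; the rest are weekends and were already excluded.
Business days: 66 − 4 = 62.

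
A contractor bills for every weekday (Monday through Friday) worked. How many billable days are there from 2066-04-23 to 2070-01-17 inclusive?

2066-04-23 is a Friday.
That's 1366 days from start to end, counting both.
1366 = 7 × 195 + 1, so there are 195 full weeks plus 1 extra day.
Each full week contributes 5 weekdays (Mon–Fri): 195 × 5 = 975.
The 1 extra day is Fri — 1 of them qualifies.
Total: 975 + 1 = 976.

976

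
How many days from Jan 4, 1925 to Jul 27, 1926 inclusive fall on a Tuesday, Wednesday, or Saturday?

244

Jan 4, 1925 is a Sunday.
The range spans 570 days (inclusive of both endpoints).
570 = 7 × 81 + 3, so there are 81 full weeks plus 3 extra days.
Each full week contributes 3 days from the set (Tue, Wed, Sat): 81 × 3 = 243.
The 3 extra days are Sun, Mon, Tue — 1 of them qualifies.
Total: 243 + 1 = 244.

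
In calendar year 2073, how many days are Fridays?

52

Jan 1, 2073 is a Sunday.
The range spans 365 days (inclusive of both endpoints).
365 = 7 × 52 + 1, so there are 52 full weeks plus 1 extra day.
Each full week contributes one Friday: 52 so far.
The 1 extra day is Sunday — none qualify.
Total: 52 + 0 = 52.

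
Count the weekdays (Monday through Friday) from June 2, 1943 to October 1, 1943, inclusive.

June 2, 1943 is a Wednesday.
The range spans 122 days (inclusive of both endpoints).
122 = 7 × 17 + 3, so there are 17 full weeks plus 3 extra days.
Each full week contributes 5 weekdays (Mon–Fri): 17 × 5 = 85.
The 3 extra days are Wednesday, Thursday, Friday — 3 of them qualify.
Total: 85 + 3 = 88.

88 weekdays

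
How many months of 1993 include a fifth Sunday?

A month has five Sundays exactly when Sunday falls within its first (length − 28) days.
Jan: 31 days, starts Fri → 5 of Fri, Sat, Sun ✓
Feb: 28 days, starts Mon → 5 of (none)
Mar: 31 days, starts Mon → 5 of Mon, Tue, Wed
Apr: 30 days, starts Thu → 5 of Thu, Fri
May: 31 days, starts Sat → 5 of Sat, Sun, Mon ✓
Jun: 30 days, starts Tue → 5 of Tue, Wed
Jul: 31 days, starts Thu → 5 of Thu, Fri, Sat
Aug: 31 days, starts Sun → 5 of Sun, Mon, Tue ✓
Sep: 30 days, starts Wed → 5 of Wed, Thu
Oct: 31 days, starts Fri → 5 of Fri, Sat, Sun ✓
Nov: 30 days, starts Mon → 5 of Mon, Tue
Dec: 31 days, starts Wed → 5 of Wed, Thu, Fri
Months with five Sundays: Jan, May, Aug, Oct.

4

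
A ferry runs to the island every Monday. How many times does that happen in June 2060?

4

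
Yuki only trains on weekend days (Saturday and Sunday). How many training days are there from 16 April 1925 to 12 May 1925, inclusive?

16 April 1925 is a Thursday.
That's 27 days from start to end, counting both.
27 = 7 × 3 + 6, so there are 3 full weeks plus 6 extra days.
Each full week contributes 2 weekend days (Sat, Sun): 3 × 2 = 6.
The 6 extra days are Thu, Fri, Sat, Sun, Mon, Tue — 2 of them qualify.
Total: 6 + 2 = 8.

8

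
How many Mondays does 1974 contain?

52

Jan 1, 1974 is a Tuesday.
From Jan 1, 1974 to Dec 31, 1974 is 365 days inclusive.
365 = 7 × 52 + 1, so there are 52 full weeks plus 1 extra day.
Each full week contributes one Monday: 52 so far.
The 1 extra day is Tue — none qualify.
Total: 52 + 0 = 52.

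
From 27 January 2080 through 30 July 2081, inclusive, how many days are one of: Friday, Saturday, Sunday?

236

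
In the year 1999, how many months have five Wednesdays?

A month has five Wednesdays exactly when Wednesday falls within its first (length − 28) days.
Jan: 31 days, starts Fri → 5 of Fri, Sat, Sun
Feb: 28 days, starts Mon → 5 of (none)
Mar: 31 days, starts Mon → 5 of Mon, Tue, Wed ✓
Apr: 30 days, starts Thu → 5 of Thu, Fri
May: 31 days, starts Sat → 5 of Sat, Sun, Mon
Jun: 30 days, starts Tue → 5 of Tue, Wed ✓
Jul: 31 days, starts Thu → 5 of Thu, Fri, Sat
Aug: 31 days, starts Sun → 5 of Sun, Mon, Tue
Sep: 30 days, starts Wed → 5 of Wed, Thu ✓
Oct: 31 days, starts Fri → 5 of Fri, Sat, Sun
Nov: 30 days, starts Mon → 5 of Mon, Tue
Dec: 31 days, starts Wed → 5 of Wed, Thu, Fri ✓
Months with five Wednesdays: Mar, Jun, Sep, Dec.

4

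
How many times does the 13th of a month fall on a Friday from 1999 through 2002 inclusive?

Friday-the-13ths by year:
1999: Aug
2000: Oct
2001: Apr, Jul
2002: Sep, Dec

6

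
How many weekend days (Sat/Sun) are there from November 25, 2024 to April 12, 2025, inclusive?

39

November 25, 2024 is a Monday.
The range spans 139 days (inclusive of both endpoints).
139 = 7 × 19 + 6, so there are 19 full weeks plus 6 extra days.
Each full week contributes 2 weekend days (Sat, Sun): 19 × 2 = 38.
The 6 extra days are Monday, Tuesday, Wednesday, Thursday, Friday, Saturday — 1 of them qualifies.
Total: 38 + 1 = 39.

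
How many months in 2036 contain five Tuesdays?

A month has five Tuesdays exactly when Tuesday falls within its first (length − 28) days.
Jan: 31 days, starts Tue → 5 of Tue, Wed, Thu ✓
Feb: 29 days, starts Fri → 5 of Fri
Mar: 31 days, starts Sat → 5 of Sat, Sun, Mon
Apr: 30 days, starts Tue → 5 of Tue, Wed ✓
May: 31 days, starts Thu → 5 of Thu, Fri, Sat
Jun: 30 days, starts Sun → 5 of Sun, Mon
Jul: 31 days, starts Tue → 5 of Tue, Wed, Thu ✓
Aug: 31 days, starts Fri → 5 of Fri, Sat, Sun
Sep: 30 days, starts Mon → 5 of Mon, Tue ✓
Oct: 31 days, starts Wed → 5 of Wed, Thu, Fri
Nov: 30 days, starts Sat → 5 of Sat, Sun
Dec: 31 days, starts Mon → 5 of Mon, Tue, Wed ✓
Months with five Tuesdays: Jan, Apr, Jul, Sep, Dec.

5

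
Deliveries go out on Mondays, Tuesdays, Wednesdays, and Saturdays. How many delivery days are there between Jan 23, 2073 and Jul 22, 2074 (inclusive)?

Jan 23, 2073 is a Monday.
The range spans 546 days (inclusive of both endpoints).
546 = 7 × 78, so the span is exactly 78 full weeks.
Each full week contributes 4 days from the set (Mon, Tue, Wed, Sat): 78 × 4 = 312.

312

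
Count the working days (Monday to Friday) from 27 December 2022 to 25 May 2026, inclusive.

27 December 2022 is a Tuesday.
The range spans 1246 days (inclusive of both endpoints).
1246 = 7 × 178, so the span is exactly 178 full weeks.
Each full week contributes 5 weekdays (Mon–Fri): 178 × 5 = 890.

890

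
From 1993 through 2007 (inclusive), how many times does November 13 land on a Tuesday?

2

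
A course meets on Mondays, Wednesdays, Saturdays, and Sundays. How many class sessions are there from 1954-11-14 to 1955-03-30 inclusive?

1954-11-14 is a Sunday.
The range spans 137 days (inclusive of both endpoints).
137 = 7 × 19 + 4, so there are 19 full weeks plus 4 extra days.
Each full week contributes 4 days from the set (Mon, Wed, Sat, Sun): 19 × 4 = 76.
The 4 extra days are Sun, Mon, Tue, Wed — 3 of them qualify.
Total: 76 + 3 = 79.

79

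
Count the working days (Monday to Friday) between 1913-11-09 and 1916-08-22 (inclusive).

727

1913-11-09 is a Sunday.
From 1913-11-09 to 1916-08-22 is 1018 days inclusive.
1018 = 7 × 145 + 3, so there are 145 full weeks plus 3 extra days.
Each full week contributes 5 weekdays (Mon–Fri): 145 × 5 = 725.
The 3 extra days are Sun, Mon, Tue — 2 of them qualify.
Total: 725 + 2 = 727.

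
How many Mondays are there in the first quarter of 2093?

January 1, 2093 is a Thursday.
The range spans 90 days (inclusive of both endpoints).
90 = 7 × 12 + 6, so there are 12 full weeks plus 6 extra days.
Each full week contributes one Monday: 12 so far.
The 6 extra days are Thu, Fri, Sat, Sun, Mon, Tue — 1 of them qualifies.
Total: 12 + 1 = 13.

13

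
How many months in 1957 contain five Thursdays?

A month has five Thursdays exactly when Thursday falls within its first (length − 28) days.
Jan: 31 days, starts Tue → 5 of Tue, Wed, Thu ✓
Feb: 28 days, starts Fri → 5 of (none)
Mar: 31 days, starts Fri → 5 of Fri, Sat, Sun
Apr: 30 days, starts Mon → 5 of Mon, Tue
May: 31 days, starts Wed → 5 of Wed, Thu, Fri ✓
Jun: 30 days, starts Sat → 5 of Sat, Sun
Jul: 31 days, starts Mon → 5 of Mon, Tue, Wed
Aug: 31 days, starts Thu → 5 of Thu, Fri, Sat ✓
Sep: 30 days, starts Sun → 5 of Sun, Mon
Oct: 31 days, starts Tue → 5 of Tue, Wed, Thu ✓
Nov: 30 days, starts Fri → 5 of Fri, Sat
Dec: 31 days, starts Sun → 5 of Sun, Mon, Tue
Months with five Thursdays: Jan, May, Aug, Oct.

4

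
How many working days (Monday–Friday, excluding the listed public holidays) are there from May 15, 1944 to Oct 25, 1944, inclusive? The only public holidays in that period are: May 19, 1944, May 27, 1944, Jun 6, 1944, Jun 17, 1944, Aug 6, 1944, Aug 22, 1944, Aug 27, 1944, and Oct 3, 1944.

May 15, 1944 is a Monday.
The range spans 164 days (inclusive of both endpoints).
164 = 7 × 23 + 3, so there are 23 full weeks plus 3 extra days.
Each full week contributes 5 weekdays (Mon–Fri): 23 × 5 = 115.
The 3 extra days are Monday, Tuesday, Wednesday — 3 of them qualify.
Total: 115 + 3 = 118.
Holidays: May 19, 1944 (Fri); May 27, 1944 (Sat); Jun 6, 1944 (Tue); Jun 17, 1944 (Sat); Aug 6, 1944 (Sun); Aug 22, 1944 (Tue); Aug 27, 1944 (Sun); Oct 3, 1944 (Tue).
4 of the 8 holidays fall on weekdays; the rest are weekends and were already excluded.
Business days: 118 − 4 = 114.

114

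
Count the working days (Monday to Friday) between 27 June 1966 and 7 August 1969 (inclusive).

814

27 June 1966 is a Monday.
From 27 June 1966 to 7 August 1969 is 1138 days inclusive.
1138 = 7 × 162 + 4, so there are 162 full weeks plus 4 extra days.
Each full week contributes 5 weekdays (Mon–Fri): 162 × 5 = 810.
The 4 extra days are Monday, Tuesday, Wednesday, Thursday — 4 of them qualify.
Total: 810 + 4 = 814.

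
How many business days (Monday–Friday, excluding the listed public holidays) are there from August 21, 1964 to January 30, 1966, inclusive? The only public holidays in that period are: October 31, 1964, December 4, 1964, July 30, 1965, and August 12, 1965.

373

August 21, 1964 is a Friday.
From August 21, 1964 to January 30, 1966 is 528 days inclusive.
528 = 7 × 75 + 3, so there are 75 full weeks plus 3 extra days.
Each full week contributes 5 weekdays (Mon–Fri): 75 × 5 = 375.
The 3 extra days are Fri, Sat, Sun — 1 of them qualifies.
Total: 375 + 1 = 376.
Holidays: October 31, 1964 (Sat); December 4, 1964 (Fri); July 30, 1965 (Fri); August 12, 1965 (Thu).
3 of the 4 holidays fall on weekdays; the rest are weekends and were already excluded.
Business days: 376 − 3 = 373.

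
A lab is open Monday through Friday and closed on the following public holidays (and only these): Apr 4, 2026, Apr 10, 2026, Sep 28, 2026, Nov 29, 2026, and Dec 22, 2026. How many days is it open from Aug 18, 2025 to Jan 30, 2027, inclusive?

Aug 18, 2025 is a Monday.
The range spans 531 days (inclusive of both endpoints).
531 = 7 × 75 + 6, so there are 75 full weeks plus 6 extra days.
Each full week contributes 5 weekdays (Mon–Fri): 75 × 5 = 375.
The 6 extra days are Monday, Tuesday, Wednesday, Thursday, Friday, Saturday — 5 of them qualify.
Total: 375 + 5 = 380.
Holidays: Apr 4, 2026 (Sat); Apr 10, 2026 (Fri); Sep 28, 2026 (Mon); Nov 29, 2026 (Sun); Dec 22, 2026 (Tue).
3 of the 5 holidays fall on weekdays; the rest are weekends and were already excluded.
Business days: 380 − 3 = 377.

377 working days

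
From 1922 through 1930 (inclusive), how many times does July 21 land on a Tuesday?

1

Day of week of July 21 in each year:
1922: Fri, 1923: Sat, 1924: Mon, 1925: Tue ✓, 1926: Wed, 1927: Thu, 1928: Sat, 1929: Sun, 1930: Mon
Tuesdays: 1925.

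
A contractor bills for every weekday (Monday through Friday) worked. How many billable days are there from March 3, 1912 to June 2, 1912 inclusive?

March 3, 1912 is a Sunday.
That's 92 days from start to end, counting both.
92 = 7 × 13 + 1, so there are 13 full weeks plus 1 extra day.
Each full week contributes 5 weekdays (Mon–Fri): 13 × 5 = 65.
The 1 extra day is Sunday — none qualify.
Total: 65 + 0 = 65.

65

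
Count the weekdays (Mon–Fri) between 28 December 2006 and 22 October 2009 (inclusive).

28 December 2006 is a Thursday.
That's 1030 days from start to end, counting both.
1030 = 7 × 147 + 1, so there are 147 full weeks plus 1 extra day.
Each full week contributes 5 weekdays (Mon–Fri): 147 × 5 = 735.
The 1 extra day is Thursday — 1 of them qualifies.
Total: 735 + 1 = 736.

736 weekdays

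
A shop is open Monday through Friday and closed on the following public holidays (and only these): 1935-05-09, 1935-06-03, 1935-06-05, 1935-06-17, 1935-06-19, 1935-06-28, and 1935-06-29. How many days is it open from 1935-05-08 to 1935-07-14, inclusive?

1935-05-08 is a Wednesday.
From 1935-05-08 to 1935-07-14 is 68 days inclusive.
68 = 7 × 9 + 5, so there are 9 full weeks plus 5 extra days.
Each full week contributes 5 weekdays (Mon–Fri): 9 × 5 = 45.
The 5 extra days are Wednesday, Thursday, Friday, Saturday, Sunday — 3 of them qualify.
Total: 45 + 3 = 48.
Holidays: 1935-05-09 (Thu); 1935-06-03 (Mon); 1935-06-05 (Wed); 1935-06-17 (Mon); 1935-06-19 (Wed); 1935-06-28 (Fri); 1935-06-29 (Sat).
6 of the 7 holidays fall on weekdays; the rest are weekends and were already excluded.
Business days: 48 − 6 = 42.

42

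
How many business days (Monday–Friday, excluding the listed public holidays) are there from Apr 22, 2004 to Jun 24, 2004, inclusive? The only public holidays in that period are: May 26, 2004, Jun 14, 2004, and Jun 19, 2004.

44 business days

Apr 22, 2004 is a Thursday.
The range spans 64 days (inclusive of both endpoints).
64 = 7 × 9 + 1, so there are 9 full weeks plus 1 extra day.
Each full week contributes 5 weekdays (Mon–Fri): 9 × 5 = 45.
The 1 extra day is Thu — 1 of them qualifies.
Total: 45 + 1 = 46.
Holidays: May 26, 2004 (Wed); Jun 14, 2004 (Mon); Jun 19, 2004 (Sat).
2 of the 3 holidays fall on weekdays; the rest are weekends and were already excluded.
Business days: 46 − 2 = 44.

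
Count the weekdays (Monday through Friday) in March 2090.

March 1, 2090 is a Wednesday.
The range spans 31 days (inclusive of both endpoints).
31 = 7 × 4 + 3, so there are 4 full weeks plus 3 extra days.
Each full week contributes 5 weekdays (Mon–Fri): 4 × 5 = 20.
The 3 extra days are Wednesday, Thursday, Friday — 3 of them qualify.
Total: 20 + 3 = 23.

23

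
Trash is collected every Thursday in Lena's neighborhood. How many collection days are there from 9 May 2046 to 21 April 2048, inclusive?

102

9 May 2046 is a Wednesday.
From 9 May 2046 to 21 April 2048 is 714 days inclusive.
714 = 7 × 102, so the span is exactly 102 full weeks.
Each full week contributes one Thursday: 102 so far.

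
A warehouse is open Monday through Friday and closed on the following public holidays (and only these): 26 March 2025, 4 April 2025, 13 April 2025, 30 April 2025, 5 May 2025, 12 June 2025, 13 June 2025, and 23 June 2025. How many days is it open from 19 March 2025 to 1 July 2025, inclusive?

19 March 2025 is a Wednesday.
The range spans 105 days (inclusive of both endpoints).
105 = 7 × 15, so the span is exactly 15 full weeks.
Each full week contributes 5 weekdays (Mon–Fri): 15 × 5 = 75.
Holidays: 26 March 2025 (Wed); 4 April 2025 (Fri); 13 April 2025 (Sun); 30 April 2025 (Wed); 5 May 2025 (Mon); 12 June 2025 (Thu); 13 June 2025 (Fri); 23 June 2025 (Mon).
7 of the 8 holidays fall on weekdays; the rest are weekends and were already excluded.
Business days: 75 − 7 = 68.

68 business days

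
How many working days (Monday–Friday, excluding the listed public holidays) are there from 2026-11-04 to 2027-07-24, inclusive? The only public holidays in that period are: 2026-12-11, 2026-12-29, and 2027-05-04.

2026-11-04 is a Wednesday.
The range spans 263 days (inclusive of both endpoints).
263 = 7 × 37 + 4, so there are 37 full weeks plus 4 extra days.
Each full week contributes 5 weekdays (Mon–Fri): 37 × 5 = 185.
The 4 extra days are Wed, Thu, Fri, Sat — 3 of them qualify.
Total: 185 + 3 = 188.
Holidays: 2026-12-11 (Fri); 2026-12-29 (Tue); 2027-05-04 (Tue).
All 3 holidays fall on weekdays, so subtract 3.
Business days: 188 − 3 = 185.

185 working days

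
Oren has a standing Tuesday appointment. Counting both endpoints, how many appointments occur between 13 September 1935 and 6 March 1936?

25

13 September 1935 is a Friday.
That's 176 days from start to end, counting both.
176 = 7 × 25 + 1, so there are 25 full weeks plus 1 extra day.
Each full week contributes one Tuesday: 25 so far.
The 1 extra day is Friday — none qualify.
Total: 25 + 0 = 25.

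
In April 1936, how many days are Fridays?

1936-04-01 is a Wednesday.
That's 30 days from start to end, counting both.
30 = 7 × 4 + 2, so there are 4 full weeks plus 2 extra days.
Each full week contributes one Friday: 4 so far.
The 2 extra days are Wednesday, Thursday — none qualify.
Total: 4 + 0 = 4.

4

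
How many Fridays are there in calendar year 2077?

January 1, 2077 is a Friday.
The range spans 365 days (inclusive of both endpoints).
365 = 7 × 52 + 1, so there are 52 full weeks plus 1 extra day.
Each full week contributes one Friday: 52 so far.
The 1 extra day is Friday — 1 of them qualifies.
Total: 52 + 1 = 53.

53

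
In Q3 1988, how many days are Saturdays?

Jul 1, 1988 is a Friday.
That's 92 days from start to end, counting both.
92 = 7 × 13 + 1, so there are 13 full weeks plus 1 extra day.
Each full week contributes one Saturday: 13 so far.
The 1 extra day is Friday — none qualify.
Total: 13 + 0 = 13.

13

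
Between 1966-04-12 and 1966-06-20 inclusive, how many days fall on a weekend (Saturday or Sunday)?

20

1966-04-12 is a Tuesday.
That's 70 days from start to end, counting both.
70 = 7 × 10, so the span is exactly 10 full weeks.
Each full week contributes 2 weekend days (Sat, Sun): 10 × 2 = 20.
Total: 20.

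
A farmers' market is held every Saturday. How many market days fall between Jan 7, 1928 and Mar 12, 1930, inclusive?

Jan 7, 1928 is a Saturday.
The range spans 796 days (inclusive of both endpoints).
796 = 7 × 113 + 5, so there are 113 full weeks plus 5 extra days.
Each full week contributes one Saturday: 113 so far.
The 5 extra days are Sat, Sun, Mon, Tue, Wed — 1 of them qualifies.
Total: 113 + 1 = 114.

114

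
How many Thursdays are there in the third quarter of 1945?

13

1 July 1945 is a Sunday.
The range spans 92 days (inclusive of both endpoints).
92 = 7 × 13 + 1, so there are 13 full weeks plus 1 extra day.
Each full week contributes one Thursday: 13 so far.
The 1 extra day is Sunday — none qualify.
Total: 13 + 0 = 13.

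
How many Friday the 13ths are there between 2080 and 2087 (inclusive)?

13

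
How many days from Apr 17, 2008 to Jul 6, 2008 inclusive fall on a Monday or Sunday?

23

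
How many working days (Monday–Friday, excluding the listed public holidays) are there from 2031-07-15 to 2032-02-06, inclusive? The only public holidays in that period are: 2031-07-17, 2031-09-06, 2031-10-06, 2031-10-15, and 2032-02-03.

2031-07-15 is a Tuesday.
That's 207 days from start to end, counting both.
207 = 7 × 29 + 4, so there are 29 full weeks plus 4 extra days.
Each full week contributes 5 weekdays (Mon–Fri): 29 × 5 = 145.
The 4 extra days are Tue, Wed, Thu, Fri — 4 of them qualify.
Total: 145 + 4 = 149.
Holidays: 2031-07-17 (Thu); 2031-09-06 (Sat); 2031-10-06 (Mon); 2031-10-15 (Wed); 2032-02-03 (Tue).
4 of the 5 holidays fall on weekdays; the rest are weekends and were already excluded.
Business days: 149 − 4 = 145.

145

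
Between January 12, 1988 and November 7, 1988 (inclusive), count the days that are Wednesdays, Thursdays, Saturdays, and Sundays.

172

January 12, 1988 is a Tuesday.
From January 12, 1988 to November 7, 1988 is 301 days inclusive.
301 = 7 × 43, so the span is exactly 43 full weeks.
Each full week contributes 4 days from the set (Wed, Thu, Sat, Sun): 43 × 4 = 172.
Total: 172.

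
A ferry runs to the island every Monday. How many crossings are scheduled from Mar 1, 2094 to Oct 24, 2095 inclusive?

Mar 1, 2094 is a Monday.
From Mar 1, 2094 to Oct 24, 2095 is 603 days inclusive.
603 = 7 × 86 + 1, so there are 86 full weeks plus 1 extra day.
Each full week contributes one Monday: 86 so far.
The 1 extra day is Mon — 1 of them qualifies.
Total: 86 + 1 = 87.

87 Mondays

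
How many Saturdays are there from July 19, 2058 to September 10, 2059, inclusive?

July 19, 2058 is a Friday.
That's 419 days from start to end, counting both.
419 = 7 × 59 + 6, so there are 59 full weeks plus 6 extra days.
Each full week contributes one Saturday: 59 so far.
The 6 extra days are Fri, Sat, Sun, Mon, Tue, Wed — 1 of them qualifies.
Total: 59 + 1 = 60.

60 Saturdays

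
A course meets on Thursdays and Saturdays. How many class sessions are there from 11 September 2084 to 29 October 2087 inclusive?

11 September 2084 is a Monday.
From 11 September 2084 to 29 October 2087 is 1144 days inclusive.
1144 = 7 × 163 + 3, so there are 163 full weeks plus 3 extra days.
Each full week contributes 2 days from the set (Thu, Sat): 163 × 2 = 326.
The 3 extra days are Monday, Tuesday, Wednesday — none qualify.
Total: 326 + 0 = 326.

326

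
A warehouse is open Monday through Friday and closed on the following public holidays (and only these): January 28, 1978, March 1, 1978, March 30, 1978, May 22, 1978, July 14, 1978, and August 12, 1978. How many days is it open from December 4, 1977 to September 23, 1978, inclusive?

206 working days

December 4, 1977 is a Sunday.
The range spans 294 days (inclusive of both endpoints).
294 = 7 × 42, so the span is exactly 42 full weeks.
Each full week contributes 5 weekdays (Mon–Fri): 42 × 5 = 210.
Holidays: January 28, 1978 (Sat); March 1, 1978 (Wed); March 30, 1978 (Thu); May 22, 1978 (Mon); July 14, 1978 (Fri); August 12, 1978 (Sat).
4 of the 6 holidays fall on weekdays; the rest are weekends and were already excluded.
Business days: 210 − 4 = 206.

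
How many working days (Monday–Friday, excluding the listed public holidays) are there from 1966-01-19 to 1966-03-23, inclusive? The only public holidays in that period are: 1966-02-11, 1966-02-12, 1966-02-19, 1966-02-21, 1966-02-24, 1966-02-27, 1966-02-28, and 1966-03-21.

41

1966-01-19 is a Wednesday.
That's 64 days from start to end, counting both.
64 = 7 × 9 + 1, so there are 9 full weeks plus 1 extra day.
Each full week contributes 5 weekdays (Mon–Fri): 9 × 5 = 45.
The 1 extra day is Wednesday — 1 of them qualifies.
Total: 45 + 1 = 46.
Holidays: 1966-02-11 (Fri); 1966-02-12 (Sat); 1966-02-19 (Sat); 1966-02-21 (Mon); 1966-02-24 (Thu); 1966-02-27 (Sun); 1966-02-28 (Mon); 1966-03-21 (Mon).
5 of the 8 holidays fall on weekdays; the rest are weekends and were already excluded.
Business days: 46 − 5 = 41.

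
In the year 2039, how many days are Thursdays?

1 January 2039 is a Saturday.
From 1 January 2039 to 31 December 2039 is 365 days inclusive.
365 = 7 × 52 + 1, so there are 52 full weeks plus 1 extra day.
Each full week contributes one Thursday: 52 so far.
The 1 extra day is Saturday — none qualify.
Total: 52 + 0 = 52.

52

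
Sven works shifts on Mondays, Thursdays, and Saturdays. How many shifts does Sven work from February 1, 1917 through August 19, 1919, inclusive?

399

February 1, 1917 is a Thursday.
That's 930 days from start to end, counting both.
930 = 7 × 132 + 6, so there are 132 full weeks plus 6 extra days.
Each full week contributes 3 days from the set (Mon, Thu, Sat): 132 × 3 = 396.
The 6 extra days are Thursday, Friday, Saturday, Sunday, Monday, Tuesday — 3 of them qualify.
Total: 396 + 3 = 399.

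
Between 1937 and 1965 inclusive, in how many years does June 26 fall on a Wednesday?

4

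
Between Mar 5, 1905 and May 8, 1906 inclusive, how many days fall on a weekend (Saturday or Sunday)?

Mar 5, 1905 is a Sunday.
The range spans 430 days (inclusive of both endpoints).
430 = 7 × 61 + 3, so there are 61 full weeks plus 3 extra days.
Each full week contributes 2 weekend days (Sat, Sun): 61 × 2 = 122.
The 3 extra days are Sunday, Monday, Tuesday — 1 of them qualifies.
Total: 122 + 1 = 123.

123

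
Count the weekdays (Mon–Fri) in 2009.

1 January 2009 is a Thursday.
That's 365 days from start to end, counting both.
365 = 7 × 52 + 1, so there are 52 full weeks plus 1 extra day.
Each full week contributes 5 weekdays (Mon–Fri): 52 × 5 = 260.
The 1 extra day is Thu — 1 of them qualifies.
Total: 260 + 1 = 261.

261 weekdays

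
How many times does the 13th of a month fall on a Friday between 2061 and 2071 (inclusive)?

20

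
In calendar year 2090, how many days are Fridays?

52

January 1, 2090 is a Sunday.
From January 1, 2090 to December 31, 2090 is 365 days inclusive.
365 = 7 × 52 + 1, so there are 52 full weeks plus 1 extra day.
Each full week contributes one Friday: 52 so far.
The 1 extra day is Sunday — none qualify.
Total: 52 + 0 = 52.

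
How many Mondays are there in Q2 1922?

1922-04-01 is a Saturday.
That's 91 days from start to end, counting both.
91 = 7 × 13, so the span is exactly 13 full weeks.
Each full week contributes one Monday: 13 so far.

13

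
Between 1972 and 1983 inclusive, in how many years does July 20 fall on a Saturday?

Day of week of July 20 in each year:
1972: Thu, 1973: Fri, 1974: Sat ✓, 1975: Sun, 1976: Tue, 1977: Wed, 1978: Thu, 1979: Fri, 1980: Sun, 1981: Mon, 1982: Tue, 1983: Wed
Saturdays: 1974.

1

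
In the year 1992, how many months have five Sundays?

4

A month has five Sundays exactly when Sunday falls within its first (length − 28) days.
Jan: 31 days, starts Wed → 5 of Wed, Thu, Fri
Feb: 29 days, starts Sat → 5 of Sat
Mar: 31 days, starts Sun → 5 of Sun, Mon, Tue ✓
Apr: 30 days, starts Wed → 5 of Wed, Thu
May: 31 days, starts Fri → 5 of Fri, Sat, Sun ✓
Jun: 30 days, starts Mon → 5 of Mon, Tue
Jul: 31 days, starts Wed → 5 of Wed, Thu, Fri
Aug: 31 days, starts Sat → 5 of Sat, Sun, Mon ✓
Sep: 30 days, starts Tue → 5 of Tue, Wed
Oct: 31 days, starts Thu → 5 of Thu, Fri, Sat
Nov: 30 days, starts Sun → 5 of Sun, Mon ✓
Dec: 31 days, starts Tue → 5 of Tue, Wed, Thu
Months with five Sundays: Mar, May, Aug, Nov.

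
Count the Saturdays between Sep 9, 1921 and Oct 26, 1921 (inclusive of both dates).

Sep 9, 1921 is a Friday.
The range spans 48 days (inclusive of both endpoints).
48 = 7 × 6 + 6, so there are 6 full weeks plus 6 extra days.
Each full week contributes one Saturday: 6 so far.
The 6 extra days are Fri, Sat, Sun, Mon, Tue, Wed — 1 of them qualifies.
Total: 6 + 1 = 7.

7 Saturdays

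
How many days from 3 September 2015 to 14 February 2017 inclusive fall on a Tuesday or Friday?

152

3 September 2015 is a Thursday.
That's 531 days from start to end, counting both.
531 = 7 × 75 + 6, so there are 75 full weeks plus 6 extra days.
Each full week contributes 2 days from the set (Tue, Fri): 75 × 2 = 150.
The 6 extra days are Thursday, Friday, Saturday, Sunday, Monday, Tuesday — 2 of them qualify.
Total: 150 + 2 = 152.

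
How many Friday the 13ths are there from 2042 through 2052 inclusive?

19

Friday-the-13ths by year:
2042: Jun
2043: Feb, Mar, Nov
2044: May
2045: Jan, Oct
2046: Apr, Jul
2047: Sep, Dec
2048: Mar, Nov
2049: Aug
2050: May
2051: Jan, Oct
2052: Sep, Dec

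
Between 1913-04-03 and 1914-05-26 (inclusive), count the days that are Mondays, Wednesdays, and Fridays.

1913-04-03 is a Thursday.
From 1913-04-03 to 1914-05-26 is 419 days inclusive.
419 = 7 × 59 + 6, so there are 59 full weeks plus 6 extra days.
Each full week contributes 3 days from the set (Mon, Wed, Fri): 59 × 3 = 177.
The 6 extra days are Thursday, Friday, Saturday, Sunday, Monday, Tuesday — 2 of them qualify.
Total: 177 + 2 = 179.

179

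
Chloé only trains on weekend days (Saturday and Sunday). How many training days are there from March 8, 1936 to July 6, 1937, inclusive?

139

March 8, 1936 is a Sunday.
The range spans 486 days (inclusive of both endpoints).
486 = 7 × 69 + 3, so there are 69 full weeks plus 3 extra days.
Each full week contributes 2 weekend days (Sat, Sun): 69 × 2 = 138.
The 3 extra days are Sun, Mon, Tue — 1 of them qualifies.
Total: 138 + 1 = 139.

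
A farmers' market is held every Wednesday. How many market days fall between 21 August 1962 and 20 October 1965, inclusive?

166 Wednesdays

21 August 1962 is a Tuesday.
That's 1157 days from start to end, counting both.
1157 = 7 × 165 + 2, so there are 165 full weeks plus 2 extra days.
Each full week contributes one Wednesday: 165 so far.
The 2 extra days are Tuesday, Wednesday — 1 of them qualifies.
Total: 165 + 1 = 166.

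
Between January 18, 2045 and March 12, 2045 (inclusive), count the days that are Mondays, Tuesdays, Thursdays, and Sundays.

January 18, 2045 is a Wednesday.
From January 18, 2045 to March 12, 2045 is 54 days inclusive.
54 = 7 × 7 + 5, so there are 7 full weeks plus 5 extra days.
Each full week contributes 4 days from the set (Mon, Tue, Thu, Sun): 7 × 4 = 28.
The 5 extra days are Wednesday, Thursday, Friday, Saturday, Sunday — 2 of them qualify.
Total: 28 + 2 = 30.

30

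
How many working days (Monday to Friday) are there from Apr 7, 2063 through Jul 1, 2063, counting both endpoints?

60 weekdays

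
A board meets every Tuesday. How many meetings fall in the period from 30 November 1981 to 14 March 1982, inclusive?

30 November 1981 is a Monday.
That's 105 days from start to end, counting both.
105 = 7 × 15, so the span is exactly 15 full weeks.
Each full week contributes one Tuesday: 15 so far.
Total: 15.

15 Tuesdays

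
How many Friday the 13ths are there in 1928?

The 13th falls on a Friday when the month's 13th has weekday Fri.
Jan 13 is Fri ✓; Feb 13 is Mon; Mar 13 is Tue; Apr 13 is Fri ✓; May 13 is Sun; Jun 13 is Wed; Jul 13 is Fri ✓; Aug 13 is Mon; Sep 13 is Thu; Oct 13 is Sat; Nov 13 is Tue; Dec 13 is Thu.
Friday the 13ths: Jan, Apr, Jul.

3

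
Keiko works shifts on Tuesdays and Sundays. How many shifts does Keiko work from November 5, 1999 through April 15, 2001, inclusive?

151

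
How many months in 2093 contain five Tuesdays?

4

A month has five Tuesdays exactly when Tuesday falls within its first (length − 28) days.
Jan: 31 days, starts Thu → 5 of Thu, Fri, Sat
Feb: 28 days, starts Sun → 5 of (none)
Mar: 31 days, starts Sun → 5 of Sun, Mon, Tue ✓
Apr: 30 days, starts Wed → 5 of Wed, Thu
May: 31 days, starts Fri → 5 of Fri, Sat, Sun
Jun: 30 days, starts Mon → 5 of Mon, Tue ✓
Jul: 31 days, starts Wed → 5 of Wed, Thu, Fri
Aug: 31 days, starts Sat → 5 of Sat, Sun, Mon
Sep: 30 days, starts Tue → 5 of Tue, Wed ✓
Oct: 31 days, starts Thu → 5 of Thu, Fri, Sat
Nov: 30 days, starts Sun → 5 of Sun, Mon
Dec: 31 days, starts Tue → 5 of Tue, Wed, Thu ✓
Months with five Tuesdays: Mar, Jun, Sep, Dec.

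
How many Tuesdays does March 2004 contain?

5

1 March 2004 is a Monday.
From 1 March 2004 to 31 March 2004 is 31 days inclusive.
31 = 7 × 4 + 3, so there are 4 full weeks plus 3 extra days.
Each full week contributes one Tuesday: 4 so far.
The 3 extra days are Monday, Tuesday, Wednesday — 1 of them qualifies.
Total: 4 + 1 = 5.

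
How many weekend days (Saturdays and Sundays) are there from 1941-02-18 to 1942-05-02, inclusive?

125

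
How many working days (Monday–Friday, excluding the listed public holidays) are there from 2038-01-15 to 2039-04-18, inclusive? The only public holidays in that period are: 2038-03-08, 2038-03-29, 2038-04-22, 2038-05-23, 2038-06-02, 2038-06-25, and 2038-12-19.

2038-01-15 is a Friday.
That's 459 days from start to end, counting both.
459 = 7 × 65 + 4, so there are 65 full weeks plus 4 extra days.
Each full week contributes 5 weekdays (Mon–Fri): 65 × 5 = 325.
The 4 extra days are Friday, Saturday, Sunday, Monday — 2 of them qualify.
Total: 325 + 2 = 327.
Holidays: 2038-03-08 (Mon); 2038-03-29 (Mon); 2038-04-22 (Thu); 2038-05-23 (Sun); 2038-06-02 (Wed); 2038-06-25 (Fri); 2038-12-19 (Sun).
5 of the 7 holidays fall on weekdays; the rest are weekends and were already excluded.
Business days: 327 − 5 = 322.

322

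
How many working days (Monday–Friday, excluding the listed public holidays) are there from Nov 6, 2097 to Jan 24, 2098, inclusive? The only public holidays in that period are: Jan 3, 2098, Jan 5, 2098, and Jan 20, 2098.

Nov 6, 2097 is a Wednesday.
The range spans 80 days (inclusive of both endpoints).
80 = 7 × 11 + 3, so there are 11 full weeks plus 3 extra days.
Each full week contributes 5 weekdays (Mon–Fri): 11 × 5 = 55.
The 3 extra days are Wednesday, Thursday, Friday — 3 of them qualify.
Total: 55 + 3 = 58.
Holidays: Jan 3, 2098 (Fri); Jan 5, 2098 (Sun); Jan 20, 2098 (Mon).
2 of the 3 holidays fall on weekdays; the rest are weekends and were already excluded.
Business days: 58 − 2 = 56.

56 working days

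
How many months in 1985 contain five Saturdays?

4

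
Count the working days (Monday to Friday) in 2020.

1 January 2020 is a Wednesday.
From 1 January 2020 to 31 December 2020 is 366 days inclusive.
366 = 7 × 52 + 2, so there are 52 full weeks plus 2 extra days.
Each full week contributes 5 weekdays (Mon–Fri): 52 × 5 = 260.
The 2 extra days are Wed, Thu — 2 of them qualify.
Total: 260 + 2 = 262.

262 weekdays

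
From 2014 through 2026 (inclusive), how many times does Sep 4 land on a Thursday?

Day of week of September 4 in each year:
2014: Thu ✓, 2015: Fri, 2016: Sun, 2017: Mon, 2018: Tue, 2019: Wed, 2020: Fri, 2021: Sat, 2022: Sun, 2023: Mon, 2024: Wed, 2025: Thu ✓, 2026: Fri
Thursdays: 2014, 2025.

2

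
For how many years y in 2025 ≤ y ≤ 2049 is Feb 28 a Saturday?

Day of week of February 28 in each year:
2025: Fri, 2026: Sat ✓, 2027: Sun, 2028: Mon, 2029: Wed, 2030: Thu, 2031: Fri, 2032: Sat ✓, 2033: Mon, 2034: Tue, 2035: Wed, 2036: Thu, 2037: Sat ✓, 2038: Sun, 2039: Mon, 2040: Tue, 2041: Thu, 2042: Fri, 2043: Sat ✓, 2044: Sun, 2045: Tue, 2046: Wed, 2047: Thu, 2048: Fri, 2049: Sun
Saturdays: 2026, 2032, 2037, 2043.

4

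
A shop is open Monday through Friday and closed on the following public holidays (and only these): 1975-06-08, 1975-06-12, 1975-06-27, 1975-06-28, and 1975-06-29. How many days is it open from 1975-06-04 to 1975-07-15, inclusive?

1975-06-04 is a Wednesday.
The range spans 42 days (inclusive of both endpoints).
42 = 7 × 6, so the span is exactly 6 full weeks.
Each full week contributes 5 weekdays (Mon–Fri): 6 × 5 = 30.
Holidays: 1975-06-08 (Sun); 1975-06-12 (Thu); 1975-06-27 (Fri); 1975-06-28 (Sat); 1975-06-29 (Sun).
2 of the 5 holidays fall on weekdays; the rest are weekends and were already excluded.
Business days: 30 − 2 = 28.

28 working days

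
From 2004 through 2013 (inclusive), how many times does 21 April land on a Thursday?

Day of week of April 21 in each year:
2004: Wed, 2005: Thu ✓, 2006: Fri, 2007: Sat, 2008: Mon, 2009: Tue, 2010: Wed, 2011: Thu ✓, 2012: Sat, 2013: Sun
Thursdays: 2005, 2011.

2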